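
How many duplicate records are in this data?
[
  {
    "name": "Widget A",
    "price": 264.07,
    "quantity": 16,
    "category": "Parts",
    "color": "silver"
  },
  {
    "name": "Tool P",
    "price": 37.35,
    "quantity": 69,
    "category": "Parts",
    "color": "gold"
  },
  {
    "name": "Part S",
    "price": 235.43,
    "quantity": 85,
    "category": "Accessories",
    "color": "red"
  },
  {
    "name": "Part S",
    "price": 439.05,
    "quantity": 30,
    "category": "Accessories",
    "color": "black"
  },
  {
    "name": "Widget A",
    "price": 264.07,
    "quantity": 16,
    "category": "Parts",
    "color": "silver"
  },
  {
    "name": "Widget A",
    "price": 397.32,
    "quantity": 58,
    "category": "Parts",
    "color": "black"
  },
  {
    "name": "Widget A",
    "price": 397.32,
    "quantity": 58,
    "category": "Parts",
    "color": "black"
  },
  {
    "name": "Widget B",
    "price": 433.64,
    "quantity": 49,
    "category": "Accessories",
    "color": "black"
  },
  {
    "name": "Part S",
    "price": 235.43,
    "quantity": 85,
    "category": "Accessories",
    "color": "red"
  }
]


Checking 9 records for duplicates:

  Row 1: Widget A ($264.07, qty 16)
  Row 2: Tool P ($37.35, qty 69)
  Row 3: Part S ($235.43, qty 85)
  Row 4: Part S ($439.05, qty 30)
  Row 5: Widget A ($264.07, qty 16) <-- DUPLICATE
  Row 6: Widget A ($397.32, qty 58)
  Row 7: Widget A ($397.32, qty 58) <-- DUPLICATE
  Row 8: Widget B ($433.64, qty 49)
  Row 9: Part S ($235.43, qty 85) <-- DUPLICATE

Duplicates found: 3
Unique records: 6

3 duplicates, 6 unique


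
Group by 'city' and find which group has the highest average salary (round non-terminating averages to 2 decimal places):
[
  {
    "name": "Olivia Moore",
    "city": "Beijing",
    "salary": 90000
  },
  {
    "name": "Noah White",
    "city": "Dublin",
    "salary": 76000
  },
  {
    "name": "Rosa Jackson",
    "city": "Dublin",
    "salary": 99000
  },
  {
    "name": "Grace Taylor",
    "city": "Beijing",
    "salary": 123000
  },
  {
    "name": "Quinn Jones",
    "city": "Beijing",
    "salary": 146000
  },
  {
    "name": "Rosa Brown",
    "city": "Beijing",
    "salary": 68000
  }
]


Group by: city

Groups:
  Beijing: 4 people, avg salary = 427000/4 = $106750
  Dublin: 2 people, avg salary = 175000/2 = $87500

Highest average salary: Beijing ($106750)

Beijing ($106750)


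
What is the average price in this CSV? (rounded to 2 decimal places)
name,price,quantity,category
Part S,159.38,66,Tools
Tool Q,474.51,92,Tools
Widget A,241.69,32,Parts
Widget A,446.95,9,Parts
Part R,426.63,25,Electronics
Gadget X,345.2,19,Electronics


Computing average price:
Values: [159.38, 474.51, 241.69, 446.95, 426.63, 345.2]
Sum = 2094.36
Count = 6
Average = 2094.36/6 = 349.06

349.06


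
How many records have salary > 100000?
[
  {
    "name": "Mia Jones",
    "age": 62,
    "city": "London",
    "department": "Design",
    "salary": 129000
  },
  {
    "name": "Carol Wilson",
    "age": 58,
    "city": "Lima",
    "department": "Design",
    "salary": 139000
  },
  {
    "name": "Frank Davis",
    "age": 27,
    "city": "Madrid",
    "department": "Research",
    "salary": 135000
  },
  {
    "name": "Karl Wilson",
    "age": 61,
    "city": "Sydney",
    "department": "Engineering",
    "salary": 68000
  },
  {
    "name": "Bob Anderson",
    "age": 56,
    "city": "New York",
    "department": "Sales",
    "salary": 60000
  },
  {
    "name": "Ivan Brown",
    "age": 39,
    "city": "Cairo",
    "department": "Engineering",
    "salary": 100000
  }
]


Data: 6 records
Condition: salary > 100000

Checking each record:
  Mia Jones: 129000 MATCH
  Carol Wilson: 139000 MATCH
  Frank Davis: 135000 MATCH
  Karl Wilson: 68000
  Bob Anderson: 60000
  Ivan Brown: 100000

Count: 3

3


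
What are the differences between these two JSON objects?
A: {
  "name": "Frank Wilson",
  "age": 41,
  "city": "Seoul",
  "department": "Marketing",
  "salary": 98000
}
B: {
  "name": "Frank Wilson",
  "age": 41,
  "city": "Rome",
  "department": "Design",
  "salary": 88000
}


Comparing each field (in key order):
  name: same
  age: same
  city: DIFFERENT
  department: DIFFERENT
  salary: DIFFERENT
Differences:
  city: Seoul -> Rome
  department: Marketing -> Design
  salary: 98000 -> 88000

3 field(s) changed

3 changes: city, department, salary


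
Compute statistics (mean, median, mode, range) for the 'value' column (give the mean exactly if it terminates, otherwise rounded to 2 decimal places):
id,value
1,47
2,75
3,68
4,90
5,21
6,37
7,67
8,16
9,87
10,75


Data: [47, 75, 68, 90, 21, 37, 67, 16, 87, 75]
Count: 10
Sum: 583
Mean: 583/10 = 58.3
Sorted: [16, 21, 37, 47, 67, 68, 75, 75, 87, 90]
Median: 67.5
Mode: 75 (2 times)
Range: 90 - 16 = 74
Min: 16, Max: 90

mean=58.3, median=67.5, mode=75, range=74


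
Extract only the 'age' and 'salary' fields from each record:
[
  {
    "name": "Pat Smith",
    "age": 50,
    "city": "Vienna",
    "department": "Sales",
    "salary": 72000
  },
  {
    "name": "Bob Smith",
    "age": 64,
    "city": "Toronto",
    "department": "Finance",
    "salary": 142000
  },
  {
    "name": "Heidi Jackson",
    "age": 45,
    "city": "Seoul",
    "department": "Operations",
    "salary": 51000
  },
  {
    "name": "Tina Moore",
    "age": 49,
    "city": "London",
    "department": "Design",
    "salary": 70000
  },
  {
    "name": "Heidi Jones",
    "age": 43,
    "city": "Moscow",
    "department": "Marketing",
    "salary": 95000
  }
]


Original: 5 records with fields: name, age, city, department, salary
Keep: ['age', 'salary']
Drop: ['name', 'city', 'department']
Result: 5 records, 2 fields each

[
  {
    "age": 50,
    "salary": 72000
  },
  {
    "age": 64,
    "salary": 142000
  },
  {
    "age": 45,
    "salary": 51000
  },
  {
    "age": 49,
    "salary": 70000
  },
  {
    "age": 43,
    "salary": 95000
  }
]


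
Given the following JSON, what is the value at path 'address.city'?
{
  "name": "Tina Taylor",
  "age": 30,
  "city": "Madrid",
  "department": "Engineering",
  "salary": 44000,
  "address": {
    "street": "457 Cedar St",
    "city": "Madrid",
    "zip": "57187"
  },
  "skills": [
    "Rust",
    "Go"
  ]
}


Query: address.city
Path: address -> city
Value: Madrid

Madrid


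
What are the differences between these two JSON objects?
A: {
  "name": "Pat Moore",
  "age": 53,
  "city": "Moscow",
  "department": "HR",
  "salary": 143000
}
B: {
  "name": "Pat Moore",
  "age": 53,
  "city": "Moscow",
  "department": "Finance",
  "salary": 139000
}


Comparing each field (in key order):
  name: same
  age: same
  city: same
  department: DIFFERENT
  salary: DIFFERENT
Differences:
  department: HR -> Finance
  salary: 143000 -> 139000

2 field(s) changed

2 changes: department, salary


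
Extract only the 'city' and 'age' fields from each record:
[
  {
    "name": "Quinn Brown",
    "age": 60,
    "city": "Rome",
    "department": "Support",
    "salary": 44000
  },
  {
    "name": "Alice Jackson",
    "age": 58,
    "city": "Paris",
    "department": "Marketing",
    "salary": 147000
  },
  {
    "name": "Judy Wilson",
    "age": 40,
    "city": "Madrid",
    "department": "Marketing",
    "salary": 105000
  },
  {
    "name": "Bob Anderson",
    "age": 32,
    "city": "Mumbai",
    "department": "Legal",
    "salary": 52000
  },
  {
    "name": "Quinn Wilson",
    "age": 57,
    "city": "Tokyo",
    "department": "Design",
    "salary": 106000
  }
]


Original: 5 records with fields: name, age, city, department, salary
Keep: ['city', 'age']
Drop: ['name', 'department', 'salary']
Result: 5 records, 2 fields each

[
  {
    "city": "Rome",
    "age": 60
  },
  {
    "city": "Paris",
    "age": 58
  },
  {
    "city": "Madrid",
    "age": 40
  },
  {
    "city": "Mumbai",
    "age": 32
  },
  {
    "city": "Tokyo",
    "age": 57
  }
]


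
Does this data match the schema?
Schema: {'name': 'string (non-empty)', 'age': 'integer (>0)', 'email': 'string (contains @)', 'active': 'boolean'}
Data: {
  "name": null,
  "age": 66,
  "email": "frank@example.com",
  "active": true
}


Validating each field against schema:
  name: FAIL (null is not a string)
  age: OK (positive integer)
  email: OK (string with @)
  active: OK (boolean)

Result: INVALID (1 error: name)

INVALID (1 error: name)


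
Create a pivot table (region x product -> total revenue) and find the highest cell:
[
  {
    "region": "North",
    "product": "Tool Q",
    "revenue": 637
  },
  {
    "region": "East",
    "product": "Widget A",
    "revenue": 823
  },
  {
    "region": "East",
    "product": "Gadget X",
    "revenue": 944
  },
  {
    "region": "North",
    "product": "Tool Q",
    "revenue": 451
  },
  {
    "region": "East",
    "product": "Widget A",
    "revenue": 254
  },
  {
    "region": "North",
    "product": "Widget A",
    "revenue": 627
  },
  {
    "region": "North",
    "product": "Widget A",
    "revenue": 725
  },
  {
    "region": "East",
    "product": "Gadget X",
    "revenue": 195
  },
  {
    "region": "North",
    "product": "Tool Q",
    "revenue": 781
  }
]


Pivot: region (rows) x product (columns) -> total revenue

     Gadget X      Tool Q        Widget A    
East          1139             0          1077  
North            0          1869          1352  

Highest: North / Tool Q = $1869

North / Tool Q = $1869


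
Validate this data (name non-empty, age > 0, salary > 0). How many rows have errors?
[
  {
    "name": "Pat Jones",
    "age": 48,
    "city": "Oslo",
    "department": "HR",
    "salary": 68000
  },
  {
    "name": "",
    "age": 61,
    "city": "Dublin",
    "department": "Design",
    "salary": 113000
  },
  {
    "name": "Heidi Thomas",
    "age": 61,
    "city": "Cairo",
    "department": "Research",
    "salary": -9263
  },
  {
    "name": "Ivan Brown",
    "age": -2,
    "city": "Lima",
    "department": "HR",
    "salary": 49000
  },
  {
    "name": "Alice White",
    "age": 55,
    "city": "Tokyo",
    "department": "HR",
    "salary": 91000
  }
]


Validating 5 records:
Rules: name non-empty, age > 0, salary > 0

  Row 1 (Pat Jones): OK
  Row 2 (???): empty name
  Row 3 (Heidi Thomas): negative salary: -9263
  Row 4 (Ivan Brown): negative age: -2
  Row 5 (Alice White): OK

Total errors: 3

3 errors


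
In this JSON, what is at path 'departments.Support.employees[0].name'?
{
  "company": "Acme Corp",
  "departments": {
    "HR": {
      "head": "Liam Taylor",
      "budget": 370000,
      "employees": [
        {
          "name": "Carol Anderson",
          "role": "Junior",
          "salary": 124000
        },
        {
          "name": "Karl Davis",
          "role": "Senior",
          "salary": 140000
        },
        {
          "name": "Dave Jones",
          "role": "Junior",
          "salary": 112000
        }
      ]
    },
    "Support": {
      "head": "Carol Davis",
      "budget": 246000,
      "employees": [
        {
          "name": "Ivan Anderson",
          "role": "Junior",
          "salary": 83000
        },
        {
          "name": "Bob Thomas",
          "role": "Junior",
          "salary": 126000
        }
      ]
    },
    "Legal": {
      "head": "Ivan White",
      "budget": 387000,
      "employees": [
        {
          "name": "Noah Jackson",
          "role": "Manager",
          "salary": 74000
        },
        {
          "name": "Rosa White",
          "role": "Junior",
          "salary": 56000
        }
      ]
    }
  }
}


Path: departments.Support.employees[0].name

Navigate:
  -> departments
  -> Support
  -> employees[0].name = 'Ivan Anderson'

Ivan Anderson


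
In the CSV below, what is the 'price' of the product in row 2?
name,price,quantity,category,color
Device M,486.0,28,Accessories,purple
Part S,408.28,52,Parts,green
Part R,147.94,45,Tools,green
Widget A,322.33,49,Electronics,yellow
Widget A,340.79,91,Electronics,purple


Query: Row 2 ('Part S'), column 'price'
Value: 408.28

408.28


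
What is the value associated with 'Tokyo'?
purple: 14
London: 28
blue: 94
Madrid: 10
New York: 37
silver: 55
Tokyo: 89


Looking up key 'Tokyo'
Value: 89

89


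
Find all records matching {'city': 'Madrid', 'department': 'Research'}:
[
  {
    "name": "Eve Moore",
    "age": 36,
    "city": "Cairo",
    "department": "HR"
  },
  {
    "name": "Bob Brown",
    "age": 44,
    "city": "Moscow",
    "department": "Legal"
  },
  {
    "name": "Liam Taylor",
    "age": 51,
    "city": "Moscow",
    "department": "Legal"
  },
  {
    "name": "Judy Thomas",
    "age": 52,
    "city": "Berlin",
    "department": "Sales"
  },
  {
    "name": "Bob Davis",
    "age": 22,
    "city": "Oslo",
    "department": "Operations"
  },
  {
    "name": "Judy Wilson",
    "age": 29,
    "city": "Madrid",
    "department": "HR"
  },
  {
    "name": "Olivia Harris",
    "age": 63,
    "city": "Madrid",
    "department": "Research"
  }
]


Search criteria: {'city': 'Madrid', 'department': 'Research'}

Checking 7 records:
  Eve Moore: {city: Cairo, department: HR}
  Bob Brown: {city: Moscow, department: Legal}
  Liam Taylor: {city: Moscow, department: Legal}
  Judy Thomas: {city: Berlin, department: Sales}
  Bob Davis: {city: Oslo, department: Operations}
  Judy Wilson: {city: Madrid, department: HR}
  Olivia Harris: {city: Madrid, department: Research} <-- MATCH

Matches: ["Olivia Harris"]

["Olivia Harris"]


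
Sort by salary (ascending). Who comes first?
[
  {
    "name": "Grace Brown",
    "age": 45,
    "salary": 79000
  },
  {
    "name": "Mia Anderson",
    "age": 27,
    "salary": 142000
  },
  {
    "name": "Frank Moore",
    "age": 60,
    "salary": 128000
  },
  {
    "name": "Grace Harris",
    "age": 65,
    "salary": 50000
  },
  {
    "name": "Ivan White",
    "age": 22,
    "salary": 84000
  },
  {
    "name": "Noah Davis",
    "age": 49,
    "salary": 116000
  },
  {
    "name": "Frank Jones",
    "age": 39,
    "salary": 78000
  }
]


Sort by: salary (ascending)

Sorted order:
  1. Grace Harris (salary = 50000)
  2. Frank Jones (salary = 78000)
  3. Grace Brown (salary = 79000)
  4. Ivan White (salary = 84000)
  5. Noah Davis (salary = 116000)
  6. Frank Moore (salary = 128000)
  7. Mia Anderson (salary = 142000)

First: Grace Harris

Grace Harris


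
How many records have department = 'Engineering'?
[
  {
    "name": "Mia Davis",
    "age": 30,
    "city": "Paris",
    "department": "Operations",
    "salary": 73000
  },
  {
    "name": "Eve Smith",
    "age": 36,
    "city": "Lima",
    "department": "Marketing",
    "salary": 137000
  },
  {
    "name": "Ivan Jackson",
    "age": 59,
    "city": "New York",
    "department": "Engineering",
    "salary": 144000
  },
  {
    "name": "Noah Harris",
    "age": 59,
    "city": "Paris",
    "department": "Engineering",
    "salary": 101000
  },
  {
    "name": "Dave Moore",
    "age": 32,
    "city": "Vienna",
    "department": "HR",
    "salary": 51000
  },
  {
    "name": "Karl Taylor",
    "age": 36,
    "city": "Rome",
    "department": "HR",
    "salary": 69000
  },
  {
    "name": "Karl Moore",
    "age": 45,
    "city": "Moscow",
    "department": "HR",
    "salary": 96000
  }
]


Data: 7 records
Condition: department = 'Engineering'

Checking each record:
  Mia Davis: Operations
  Eve Smith: Marketing
  Ivan Jackson: Engineering MATCH
  Noah Harris: Engineering MATCH
  Dave Moore: HR
  Karl Taylor: HR
  Karl Moore: HR

Count: 2

2


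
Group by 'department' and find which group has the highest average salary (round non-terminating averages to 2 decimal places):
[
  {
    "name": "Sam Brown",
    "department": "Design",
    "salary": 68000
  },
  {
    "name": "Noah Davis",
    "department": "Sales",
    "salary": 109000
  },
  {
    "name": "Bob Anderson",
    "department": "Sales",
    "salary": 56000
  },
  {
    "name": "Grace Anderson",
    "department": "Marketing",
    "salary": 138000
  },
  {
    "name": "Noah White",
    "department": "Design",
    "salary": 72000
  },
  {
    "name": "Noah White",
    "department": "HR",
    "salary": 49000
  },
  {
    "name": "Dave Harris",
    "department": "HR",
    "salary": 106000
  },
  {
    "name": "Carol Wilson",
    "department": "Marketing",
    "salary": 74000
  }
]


Group by: department

Groups:
  Design: 2 people, avg salary = 140000/2 = $70000
  HR: 2 people, avg salary = 155000/2 = $77500
  Marketing: 2 people, avg salary = 212000/2 = $106000
  Sales: 2 people, avg salary = 165000/2 = $82500

Highest average salary: Marketing ($106000)

Marketing ($106000)


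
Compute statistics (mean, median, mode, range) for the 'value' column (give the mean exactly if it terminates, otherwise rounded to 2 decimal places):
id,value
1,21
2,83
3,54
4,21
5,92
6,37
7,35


Data: [21, 83, 54, 21, 92, 37, 35]
Count: 7
Sum: 343
Mean: 343/7 = 49
Sorted: [21, 21, 35, 37, 54, 83, 92]
Median: 37.0
Mode: 21 (2 times)
Range: 92 - 21 = 71
Min: 21, Max: 92

mean=49, median=37.0, mode=21, range=71


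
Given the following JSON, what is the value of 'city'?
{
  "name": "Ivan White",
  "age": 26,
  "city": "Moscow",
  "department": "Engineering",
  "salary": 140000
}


Looking up field 'city'
Value: Moscow

Moscow


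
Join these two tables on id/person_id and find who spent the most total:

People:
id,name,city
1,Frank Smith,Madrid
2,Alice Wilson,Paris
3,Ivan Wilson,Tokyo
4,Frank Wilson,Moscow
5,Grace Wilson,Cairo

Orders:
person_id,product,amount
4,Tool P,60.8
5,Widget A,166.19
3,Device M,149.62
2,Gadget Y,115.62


Join on: people.id = orders.person_id

Joined rows:
  Frank Wilson (Moscow) bought Tool P for $60.8
  Grace Wilson (Cairo) bought Widget A for $166.19
  Ivan Wilson (Tokyo) bought Device M for $149.62
  Alice Wilson (Paris) bought Gadget Y for $115.62

Total per person:
  Grace Wilson: $166.19
  Ivan Wilson: $149.62
  Alice Wilson: $115.62
  Frank Wilson: $60.80

Top spender: Grace Wilson ($166.19)

Grace Wilson ($166.19)


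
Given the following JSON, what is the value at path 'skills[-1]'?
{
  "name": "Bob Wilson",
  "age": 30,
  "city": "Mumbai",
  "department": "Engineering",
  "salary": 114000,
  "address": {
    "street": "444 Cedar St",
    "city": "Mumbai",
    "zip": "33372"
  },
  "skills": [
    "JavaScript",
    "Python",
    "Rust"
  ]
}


Query: skills[-1]
Path: skills -> last element
Value: Rust

Rust


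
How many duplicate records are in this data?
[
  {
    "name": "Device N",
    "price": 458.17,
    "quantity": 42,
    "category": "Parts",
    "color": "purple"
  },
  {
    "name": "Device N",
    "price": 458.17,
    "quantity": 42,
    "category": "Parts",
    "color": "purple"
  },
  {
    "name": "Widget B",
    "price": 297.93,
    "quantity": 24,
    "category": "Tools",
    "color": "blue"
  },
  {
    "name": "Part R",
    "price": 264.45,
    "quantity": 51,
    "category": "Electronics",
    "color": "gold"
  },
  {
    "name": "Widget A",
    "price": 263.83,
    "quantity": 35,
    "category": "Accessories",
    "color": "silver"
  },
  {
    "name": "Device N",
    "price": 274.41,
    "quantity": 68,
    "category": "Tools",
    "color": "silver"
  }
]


Checking 6 records for duplicates:

  Row 1: Device N ($458.17, qty 42)
  Row 2: Device N ($458.17, qty 42) <-- DUPLICATE
  Row 3: Widget B ($297.93, qty 24)
  Row 4: Part R ($264.45, qty 51)
  Row 5: Widget A ($263.83, qty 35)
  Row 6: Device N ($274.41, qty 68)

Duplicates found: 1
Unique records: 5

1 duplicates, 5 unique


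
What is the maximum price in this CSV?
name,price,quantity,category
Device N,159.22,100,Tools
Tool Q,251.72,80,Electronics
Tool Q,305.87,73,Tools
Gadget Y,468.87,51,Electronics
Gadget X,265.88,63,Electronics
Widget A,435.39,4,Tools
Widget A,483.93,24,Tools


Computing maximum price:
Values: [159.22, 251.72, 305.87, 468.87, 265.88, 435.39, 483.93]
Max = 483.93

483.93


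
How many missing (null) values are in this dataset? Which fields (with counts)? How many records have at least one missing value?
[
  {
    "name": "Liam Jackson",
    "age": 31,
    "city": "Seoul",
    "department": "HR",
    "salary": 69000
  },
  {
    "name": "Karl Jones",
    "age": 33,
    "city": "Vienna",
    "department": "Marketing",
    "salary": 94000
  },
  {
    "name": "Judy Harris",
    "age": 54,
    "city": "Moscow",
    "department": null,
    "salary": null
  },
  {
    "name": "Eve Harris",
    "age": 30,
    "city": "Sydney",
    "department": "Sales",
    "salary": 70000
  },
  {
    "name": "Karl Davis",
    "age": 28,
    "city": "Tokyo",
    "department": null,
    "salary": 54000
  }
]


Checking for missing (null) values in 5 records:

  Liam Jackson: complete
  Karl Jones: complete
  Judy Harris: department, salary
  Eve Harris: complete
  Karl Davis: department

Per field:
  name: 0 missing
  age: 0 missing
  city: 0 missing
  department: 2 missing
  salary: 1 missing

Total missing values: 3
Records with any missing: 2

3 missing values (department: 2, salary: 1); 2 incomplete records


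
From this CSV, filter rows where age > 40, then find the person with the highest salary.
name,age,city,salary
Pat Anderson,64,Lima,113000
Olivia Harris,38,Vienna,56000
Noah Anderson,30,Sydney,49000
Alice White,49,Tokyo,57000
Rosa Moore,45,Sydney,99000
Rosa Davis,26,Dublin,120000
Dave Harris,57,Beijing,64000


Filter: age > 40
Sort by: salary (descending)

Filtered records (4):
  Pat Anderson, age 64, salary $113000
  Rosa Moore, age 45, salary $99000
  Dave Harris, age 57, salary $64000
  Alice White, age 49, salary $57000

Highest salary: Pat Anderson ($113000)

Pat Anderson


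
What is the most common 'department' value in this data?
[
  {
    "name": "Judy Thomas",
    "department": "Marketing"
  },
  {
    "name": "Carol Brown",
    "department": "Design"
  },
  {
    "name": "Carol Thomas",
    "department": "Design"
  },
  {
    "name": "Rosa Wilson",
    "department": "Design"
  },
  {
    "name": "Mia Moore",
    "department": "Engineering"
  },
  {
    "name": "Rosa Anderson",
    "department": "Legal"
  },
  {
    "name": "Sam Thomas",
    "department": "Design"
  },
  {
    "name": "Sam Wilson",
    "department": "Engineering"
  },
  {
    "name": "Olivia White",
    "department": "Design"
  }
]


Counting 'department' values across 9 records:

  Design: 5 #####
  Engineering: 2 ##
  Marketing: 1 #
  Legal: 1 #

Most common: Design (5 times)

Design (5 times)


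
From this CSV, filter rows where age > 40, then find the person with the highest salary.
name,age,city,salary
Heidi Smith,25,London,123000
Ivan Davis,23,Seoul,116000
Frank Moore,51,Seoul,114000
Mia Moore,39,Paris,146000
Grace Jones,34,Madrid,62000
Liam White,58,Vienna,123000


Filter: age > 40
Sort by: salary (descending)

Filtered records (2):
  Liam White, age 58, salary $123000
  Frank Moore, age 51, salary $114000

Highest salary: Liam White ($123000)

Liam White


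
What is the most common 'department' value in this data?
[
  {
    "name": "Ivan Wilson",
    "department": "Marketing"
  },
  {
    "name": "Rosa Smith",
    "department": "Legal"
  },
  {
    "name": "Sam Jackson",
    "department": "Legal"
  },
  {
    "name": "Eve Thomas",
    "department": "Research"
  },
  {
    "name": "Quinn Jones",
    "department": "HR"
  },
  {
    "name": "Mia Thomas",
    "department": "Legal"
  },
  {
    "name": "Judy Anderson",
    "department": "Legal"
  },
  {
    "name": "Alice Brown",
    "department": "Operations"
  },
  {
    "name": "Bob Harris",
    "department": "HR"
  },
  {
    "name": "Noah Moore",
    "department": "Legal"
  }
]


Counting 'department' values across 10 records:

  Legal: 5 #####
  HR: 2 ##
  Marketing: 1 #
  Research: 1 #
  Operations: 1 #

Most common: Legal (5 times)

Legal (5 times)


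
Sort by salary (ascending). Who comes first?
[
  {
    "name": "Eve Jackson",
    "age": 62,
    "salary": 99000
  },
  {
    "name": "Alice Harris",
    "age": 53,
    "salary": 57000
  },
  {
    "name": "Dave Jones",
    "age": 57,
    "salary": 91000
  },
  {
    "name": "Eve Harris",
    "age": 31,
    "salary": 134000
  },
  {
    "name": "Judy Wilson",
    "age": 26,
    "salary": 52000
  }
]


Sort by: salary (ascending)

Sorted order:
  1. Judy Wilson (salary = 52000)
  2. Alice Harris (salary = 57000)
  3. Dave Jones (salary = 91000)
  4. Eve Jackson (salary = 99000)
  5. Eve Harris (salary = 134000)

First: Judy Wilson

Judy Wilson


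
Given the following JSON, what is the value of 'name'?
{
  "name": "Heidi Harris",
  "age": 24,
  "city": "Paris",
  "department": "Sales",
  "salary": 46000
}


Looking up field 'name'
Value: Heidi Harris

Heidi Harris


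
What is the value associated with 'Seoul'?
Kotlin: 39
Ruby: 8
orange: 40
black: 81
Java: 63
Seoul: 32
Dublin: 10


Looking up key 'Seoul'
Value: 32

32


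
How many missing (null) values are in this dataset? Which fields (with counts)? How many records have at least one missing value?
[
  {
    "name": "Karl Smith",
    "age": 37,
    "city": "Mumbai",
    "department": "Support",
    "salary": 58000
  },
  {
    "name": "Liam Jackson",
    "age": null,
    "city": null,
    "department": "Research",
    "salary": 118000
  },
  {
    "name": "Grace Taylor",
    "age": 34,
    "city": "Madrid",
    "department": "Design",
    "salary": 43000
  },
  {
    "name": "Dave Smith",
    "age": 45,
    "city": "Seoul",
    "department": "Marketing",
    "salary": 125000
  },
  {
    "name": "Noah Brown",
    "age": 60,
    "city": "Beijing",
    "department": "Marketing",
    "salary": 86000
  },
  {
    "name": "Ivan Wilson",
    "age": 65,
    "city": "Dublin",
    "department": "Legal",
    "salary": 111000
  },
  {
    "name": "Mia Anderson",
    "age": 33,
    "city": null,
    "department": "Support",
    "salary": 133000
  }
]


Checking for missing (null) values in 7 records:

  Karl Smith: complete
  Liam Jackson: age, city
  Grace Taylor: complete
  Dave Smith: complete
  Noah Brown: complete
  Ivan Wilson: complete
  Mia Anderson: city

Per field:
  name: 0 missing
  age: 1 missing
  city: 2 missing
  department: 0 missing
  salary: 0 missing

Total missing values: 3
Records with any missing: 2

3 missing values (age: 1, city: 2); 2 incomplete records


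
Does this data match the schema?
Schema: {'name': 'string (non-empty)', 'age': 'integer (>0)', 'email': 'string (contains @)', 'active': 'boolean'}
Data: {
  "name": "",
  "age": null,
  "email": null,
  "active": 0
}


Validating each field against schema:
  name: FAIL ("" is an empty string)
  age: FAIL (null is not an integer)
  email: FAIL (null is not a string)
  active: FAIL (0 is not a boolean)

Result: INVALID (4 errors: name, age, email, active)

INVALID (4 errors: name, age, email, active)


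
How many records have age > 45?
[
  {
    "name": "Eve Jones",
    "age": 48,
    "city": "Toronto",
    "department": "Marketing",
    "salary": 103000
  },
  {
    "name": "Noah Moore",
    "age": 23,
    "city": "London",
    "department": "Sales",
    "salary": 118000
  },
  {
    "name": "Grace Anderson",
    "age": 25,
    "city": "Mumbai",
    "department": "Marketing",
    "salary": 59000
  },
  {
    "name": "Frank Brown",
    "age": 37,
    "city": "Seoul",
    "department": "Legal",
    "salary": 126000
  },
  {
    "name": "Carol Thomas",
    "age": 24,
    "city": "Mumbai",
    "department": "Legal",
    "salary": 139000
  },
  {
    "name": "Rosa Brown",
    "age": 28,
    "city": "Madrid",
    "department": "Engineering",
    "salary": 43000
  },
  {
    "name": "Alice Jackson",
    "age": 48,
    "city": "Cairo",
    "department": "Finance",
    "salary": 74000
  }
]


Data: 7 records
Condition: age > 45

Checking each record:
  Eve Jones: 48 MATCH
  Noah Moore: 23
  Grace Anderson: 25
  Frank Brown: 37
  Carol Thomas: 24
  Rosa Brown: 28
  Alice Jackson: 48 MATCH

Count: 2

2


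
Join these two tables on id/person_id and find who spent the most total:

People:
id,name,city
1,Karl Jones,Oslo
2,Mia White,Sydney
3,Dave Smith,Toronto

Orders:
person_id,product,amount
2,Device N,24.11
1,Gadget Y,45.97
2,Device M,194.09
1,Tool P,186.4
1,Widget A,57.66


Join on: people.id = orders.person_id

Joined rows:
  Mia White (Sydney) bought Device N for $24.11
  Karl Jones (Oslo) bought Gadget Y for $45.97
  Mia White (Sydney) bought Device M for $194.09
  Karl Jones (Oslo) bought Tool P for $186.4
  Karl Jones (Oslo) bought Widget A for $57.66

Total per person:
  Karl Jones: $290.03
  Mia White: $218.20

Top spender: Karl Jones ($290.03)

Karl Jones ($290.03)


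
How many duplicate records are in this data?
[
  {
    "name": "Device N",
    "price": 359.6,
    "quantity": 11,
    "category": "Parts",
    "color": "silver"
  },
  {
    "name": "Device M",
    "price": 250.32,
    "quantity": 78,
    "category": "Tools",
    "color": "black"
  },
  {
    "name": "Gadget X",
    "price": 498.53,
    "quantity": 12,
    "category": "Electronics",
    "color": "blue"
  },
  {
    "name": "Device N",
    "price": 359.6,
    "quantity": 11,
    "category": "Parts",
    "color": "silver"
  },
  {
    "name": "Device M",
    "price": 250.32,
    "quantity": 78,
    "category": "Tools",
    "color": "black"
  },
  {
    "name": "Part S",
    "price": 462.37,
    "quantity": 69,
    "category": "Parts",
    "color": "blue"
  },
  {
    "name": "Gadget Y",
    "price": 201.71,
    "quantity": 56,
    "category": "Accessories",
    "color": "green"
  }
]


Checking 7 records for duplicates:

  Row 1: Device N ($359.6, qty 11)
  Row 2: Device M ($250.32, qty 78)
  Row 3: Gadget X ($498.53, qty 12)
  Row 4: Device N ($359.6, qty 11) <-- DUPLICATE
  Row 5: Device M ($250.32, qty 78) <-- DUPLICATE
  Row 6: Part S ($462.37, qty 69)
  Row 7: Gadget Y ($201.71, qty 56)

Duplicates found: 2
Unique records: 5

2 duplicates, 5 unique


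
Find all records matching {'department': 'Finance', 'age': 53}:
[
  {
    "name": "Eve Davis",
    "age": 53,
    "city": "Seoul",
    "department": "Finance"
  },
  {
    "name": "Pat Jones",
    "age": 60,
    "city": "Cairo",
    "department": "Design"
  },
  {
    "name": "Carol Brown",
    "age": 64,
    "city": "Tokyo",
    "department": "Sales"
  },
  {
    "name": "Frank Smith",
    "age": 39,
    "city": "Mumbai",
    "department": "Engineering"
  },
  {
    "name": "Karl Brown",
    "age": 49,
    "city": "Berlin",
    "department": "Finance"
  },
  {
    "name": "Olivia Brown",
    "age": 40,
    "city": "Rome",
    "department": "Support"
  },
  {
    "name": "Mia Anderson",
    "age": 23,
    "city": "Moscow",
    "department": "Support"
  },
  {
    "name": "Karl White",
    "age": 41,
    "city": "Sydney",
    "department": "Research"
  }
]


Search criteria: {'department': 'Finance', 'age': 53}

Checking 8 records:
  Eve Davis: {department: Finance, age: 53} <-- MATCH
  Pat Jones: {department: Design, age: 60}
  Carol Brown: {department: Sales, age: 64}
  Frank Smith: {department: Engineering, age: 39}
  Karl Brown: {department: Finance, age: 49}
  Olivia Brown: {department: Support, age: 40}
  Mia Anderson: {department: Support, age: 23}
  Karl White: {department: Research, age: 41}

Matches: ["Eve Davis"]

["Eve Davis"]


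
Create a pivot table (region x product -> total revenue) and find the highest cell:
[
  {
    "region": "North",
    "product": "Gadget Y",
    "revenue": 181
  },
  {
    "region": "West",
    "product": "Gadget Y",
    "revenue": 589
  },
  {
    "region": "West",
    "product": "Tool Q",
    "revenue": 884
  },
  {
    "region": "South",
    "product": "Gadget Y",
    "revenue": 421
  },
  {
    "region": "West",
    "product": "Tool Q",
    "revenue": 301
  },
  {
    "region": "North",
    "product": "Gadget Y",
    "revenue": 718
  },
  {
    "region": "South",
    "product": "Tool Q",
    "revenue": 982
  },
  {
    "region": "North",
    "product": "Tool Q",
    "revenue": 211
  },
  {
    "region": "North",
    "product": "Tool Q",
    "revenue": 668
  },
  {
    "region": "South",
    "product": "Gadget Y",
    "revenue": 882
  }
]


Pivot: region (rows) x product (columns) -> total revenue

     Gadget Y      Tool Q      
North          899           879  
South         1303           982  
West           589          1185  

Highest: South / Gadget Y = $1303

South / Gadget Y = $1303


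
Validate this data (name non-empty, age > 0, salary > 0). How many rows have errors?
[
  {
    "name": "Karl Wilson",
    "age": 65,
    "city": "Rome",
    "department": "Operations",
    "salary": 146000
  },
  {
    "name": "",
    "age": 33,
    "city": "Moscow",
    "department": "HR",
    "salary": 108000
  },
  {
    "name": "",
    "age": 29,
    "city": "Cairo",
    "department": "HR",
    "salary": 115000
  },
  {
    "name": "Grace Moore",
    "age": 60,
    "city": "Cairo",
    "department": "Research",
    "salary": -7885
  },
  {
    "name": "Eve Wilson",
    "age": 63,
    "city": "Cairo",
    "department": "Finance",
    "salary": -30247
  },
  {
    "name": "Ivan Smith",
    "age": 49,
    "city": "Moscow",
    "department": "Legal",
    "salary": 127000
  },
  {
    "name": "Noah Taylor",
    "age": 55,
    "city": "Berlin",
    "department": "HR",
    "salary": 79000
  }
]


Validating 7 records:
Rules: name non-empty, age > 0, salary > 0

  Row 1 (Karl Wilson): OK
  Row 2 (???): empty name
  Row 3 (???): empty name
  Row 4 (Grace Moore): negative salary: -7885
  Row 5 (Eve Wilson): negative salary: -30247
  Row 6 (Ivan Smith): OK
  Row 7 (Noah Taylor): OK

Total errors: 4

4 errors


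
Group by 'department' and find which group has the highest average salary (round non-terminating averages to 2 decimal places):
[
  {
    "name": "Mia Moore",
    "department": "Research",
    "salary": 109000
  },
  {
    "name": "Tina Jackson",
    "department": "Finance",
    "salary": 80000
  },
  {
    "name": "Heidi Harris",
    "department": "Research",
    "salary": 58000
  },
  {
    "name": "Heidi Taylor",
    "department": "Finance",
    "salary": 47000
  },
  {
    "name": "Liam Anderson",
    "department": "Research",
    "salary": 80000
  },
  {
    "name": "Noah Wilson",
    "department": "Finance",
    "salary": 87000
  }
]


Group by: department

Groups:
  Finance: 3 people, avg salary = 214000/3 ≈ $71333.33
  Research: 3 people, avg salary = 247000/3 ≈ $82333.33

Highest average salary: Research (≈$82333.33)

Research (≈$82333.33)


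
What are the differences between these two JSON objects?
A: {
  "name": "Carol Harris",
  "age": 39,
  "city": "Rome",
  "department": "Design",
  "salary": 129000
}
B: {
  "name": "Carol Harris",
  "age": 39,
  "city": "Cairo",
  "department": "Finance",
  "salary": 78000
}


Comparing each field (in key order):
  name: same
  age: same
  city: DIFFERENT
  department: DIFFERENT
  salary: DIFFERENT
Differences:
  city: Rome -> Cairo
  department: Design -> Finance
  salary: 129000 -> 78000

3 field(s) changed

3 changes: city, department, salary


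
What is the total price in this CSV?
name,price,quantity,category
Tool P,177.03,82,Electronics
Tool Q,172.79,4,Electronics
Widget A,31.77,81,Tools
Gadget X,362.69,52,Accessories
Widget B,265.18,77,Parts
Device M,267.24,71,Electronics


Computing total price:
Values: [177.03, 172.79, 31.77, 362.69, 265.18, 267.24]
Sum = 1276.70

1276.70


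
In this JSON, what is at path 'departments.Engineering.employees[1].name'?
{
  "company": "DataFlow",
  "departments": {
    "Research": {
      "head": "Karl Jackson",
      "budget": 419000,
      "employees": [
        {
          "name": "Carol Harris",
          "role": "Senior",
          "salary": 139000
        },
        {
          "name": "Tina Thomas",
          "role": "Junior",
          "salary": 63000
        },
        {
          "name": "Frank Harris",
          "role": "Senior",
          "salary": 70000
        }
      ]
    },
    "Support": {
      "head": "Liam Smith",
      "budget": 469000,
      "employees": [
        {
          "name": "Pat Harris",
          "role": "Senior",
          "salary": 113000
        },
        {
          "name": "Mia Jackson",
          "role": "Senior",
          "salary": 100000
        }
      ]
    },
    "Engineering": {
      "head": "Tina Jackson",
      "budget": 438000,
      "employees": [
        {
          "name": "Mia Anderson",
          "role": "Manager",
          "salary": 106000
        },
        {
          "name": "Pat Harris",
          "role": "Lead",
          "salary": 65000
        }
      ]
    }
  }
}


Path: departments.Engineering.employees[1].name

Navigate:
  -> departments
  -> Engineering
  -> employees[1].name = 'Pat Harris'

Pat Harris


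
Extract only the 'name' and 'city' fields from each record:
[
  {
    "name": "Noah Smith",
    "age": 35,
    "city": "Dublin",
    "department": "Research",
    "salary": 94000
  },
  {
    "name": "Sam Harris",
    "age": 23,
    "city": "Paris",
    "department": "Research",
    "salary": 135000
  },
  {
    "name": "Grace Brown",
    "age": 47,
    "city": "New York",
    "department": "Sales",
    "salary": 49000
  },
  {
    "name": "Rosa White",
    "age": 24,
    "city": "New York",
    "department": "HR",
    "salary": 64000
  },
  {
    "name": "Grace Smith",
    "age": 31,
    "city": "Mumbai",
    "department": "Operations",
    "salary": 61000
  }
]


Original: 5 records with fields: name, age, city, department, salary
Keep: ['name', 'city']
Drop: ['age', 'department', 'salary']
Result: 5 records, 2 fields each

[
  {
    "name": "Noah Smith",
    "city": "Dublin"
  },
  {
    "name": "Sam Harris",
    "city": "Paris"
  },
  {
    "name": "Grace Brown",
    "city": "New York"
  },
  {
    "name": "Rosa White",
    "city": "New York"
  },
  {
    "name": "Grace Smith",
    "city": "Mumbai"
  }
]


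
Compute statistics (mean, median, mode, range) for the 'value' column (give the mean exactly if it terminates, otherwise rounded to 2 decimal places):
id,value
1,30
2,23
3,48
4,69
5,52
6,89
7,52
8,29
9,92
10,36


Data: [30, 23, 48, 69, 52, 89, 52, 29, 92, 36]
Count: 10
Sum: 520
Mean: 520/10 = 52
Sorted: [23, 29, 30, 36, 48, 52, 52, 69, 89, 92]
Median: 50.0
Mode: 52 (2 times)
Range: 92 - 23 = 69
Min: 23, Max: 92

mean=52, median=50.0, mode=52, range=69


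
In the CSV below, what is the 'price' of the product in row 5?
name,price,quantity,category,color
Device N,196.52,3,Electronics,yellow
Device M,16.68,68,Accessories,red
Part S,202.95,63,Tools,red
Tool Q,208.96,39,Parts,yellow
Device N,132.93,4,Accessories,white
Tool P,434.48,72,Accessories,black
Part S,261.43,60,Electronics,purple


Query: Row 5 ('Device N'), column 'price'
Value: 132.93

132.93


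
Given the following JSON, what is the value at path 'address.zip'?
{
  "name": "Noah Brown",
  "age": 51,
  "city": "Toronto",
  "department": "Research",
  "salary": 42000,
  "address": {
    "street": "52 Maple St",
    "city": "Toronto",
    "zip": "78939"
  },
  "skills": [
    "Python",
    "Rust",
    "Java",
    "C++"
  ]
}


Query: address.zip
Path: address -> zip
Value: 78939

78939


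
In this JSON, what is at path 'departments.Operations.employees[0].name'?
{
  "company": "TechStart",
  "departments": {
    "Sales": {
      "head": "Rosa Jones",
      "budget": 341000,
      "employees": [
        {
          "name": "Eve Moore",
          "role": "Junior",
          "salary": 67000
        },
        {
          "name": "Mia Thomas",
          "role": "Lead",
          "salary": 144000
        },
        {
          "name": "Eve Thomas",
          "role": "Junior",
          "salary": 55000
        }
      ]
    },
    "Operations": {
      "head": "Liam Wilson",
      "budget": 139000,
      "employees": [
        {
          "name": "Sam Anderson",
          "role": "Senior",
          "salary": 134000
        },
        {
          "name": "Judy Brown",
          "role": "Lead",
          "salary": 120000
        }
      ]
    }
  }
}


Path: departments.Operations.employees[0].name

Navigate:
  -> departments
  -> Operations
  -> employees[0].name = 'Sam Anderson'

Sam Anderson


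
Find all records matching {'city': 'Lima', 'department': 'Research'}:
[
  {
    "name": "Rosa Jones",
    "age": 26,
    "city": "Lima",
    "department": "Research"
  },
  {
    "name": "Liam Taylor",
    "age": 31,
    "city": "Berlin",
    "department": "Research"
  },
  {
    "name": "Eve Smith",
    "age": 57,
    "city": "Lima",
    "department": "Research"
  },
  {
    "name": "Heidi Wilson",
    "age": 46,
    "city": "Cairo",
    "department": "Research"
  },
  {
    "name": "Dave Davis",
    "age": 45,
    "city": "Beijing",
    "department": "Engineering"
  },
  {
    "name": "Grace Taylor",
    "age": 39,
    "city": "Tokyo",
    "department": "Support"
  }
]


Search criteria: {'city': 'Lima', 'department': 'Research'}

Checking 6 records:
  Rosa Jones: {city: Lima, department: Research} <-- MATCH
  Liam Taylor: {city: Berlin, department: Research}
  Eve Smith: {city: Lima, department: Research} <-- MATCH
  Heidi Wilson: {city: Cairo, department: Research}
  Dave Davis: {city: Beijing, department: Engineering}
  Grace Taylor: {city: Tokyo, department: Support}

Matches: ["Rosa Jones", "Eve Smith"]

["Rosa Jones", "Eve Smith"]
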